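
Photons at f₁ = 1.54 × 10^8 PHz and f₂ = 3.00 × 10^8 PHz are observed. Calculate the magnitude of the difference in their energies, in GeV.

0.604 GeV

Using E = hf: E₁ = 1.020 × 10^-10 J, E₂ = 1.988 × 10^-10 J.
|ΔE| = |1.020 × 10^-10 − 1.988 × 10^-10| = 9.67 × 10^-11 J = 0.604 GeV.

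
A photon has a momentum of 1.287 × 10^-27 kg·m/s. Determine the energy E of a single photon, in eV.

Apply E = pc: E = 3.858 × 10^-19 J.
Converting to eV: E = 2.408 eV ≈ 2.41 eV.

2.41 eV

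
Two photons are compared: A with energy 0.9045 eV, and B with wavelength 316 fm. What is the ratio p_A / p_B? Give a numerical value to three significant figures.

p_A = 4.834 × 10^-28 kg·m/s (from energy = 0.9045 eV, via p = E/c).
p_B = 2.097 × 10^-21 kg·m/s (from wavelength = 316 fm, via p = h/λ).
Ratio = 4.834 × 10^-28 / 2.097 × 10^-21 = 2.31 × 10^-7.

2.31 × 10^-7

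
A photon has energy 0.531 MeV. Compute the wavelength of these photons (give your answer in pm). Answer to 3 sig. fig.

2.33 pm

(h = 6.62607015 × 10^-34 J·s, c = 2.99792458 × 10^8 m/s, 1 eV = 1.602176634 × 10^-19 J.)
In SI units: E = 0.531 MeV = 8.5076 × 10^-14 J.
Since λ = hc/E for a photon, λ = 2.335 × 10^-12 m.
Converting to pm: λ = 2.335 pm ≈ 2.33 pm.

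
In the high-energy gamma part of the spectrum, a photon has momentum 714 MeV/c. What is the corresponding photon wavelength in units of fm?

In SI units: p = 714 MeV/c = 3.8158e-19 kg·m/s.
Since λ = h/p for a photon, λ = 1.736e-15 m.
Converting to fm: λ = 1.736 fm ≈ 1.74 fm.

1.74 fm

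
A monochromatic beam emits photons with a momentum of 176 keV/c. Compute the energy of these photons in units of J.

Convert to SI: p = 176 keV/c = 9.4059 × 10^-23 kg·m/s.
Apply E = pc: E = 2.820 × 10^-14 J.
So E ≈ 2.82 × 10^-14 J.

2.82 × 10^-14 J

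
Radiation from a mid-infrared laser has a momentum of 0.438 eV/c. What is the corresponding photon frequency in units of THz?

Take h = 6.62607015 × 10^-34 J·s, c = 2.99792458 × 10^8 m/s, 1 eV = 1.602176634 × 10^-19 J.
First convert: p = 0.438 eV/c = 2.3408 × 10^-28 kg·m/s.
Apply f = pc/h: f = 1.059 × 10^14 Hz.
Converting to THz: f = 105.9 THz ≈ 106 THz.

106 THz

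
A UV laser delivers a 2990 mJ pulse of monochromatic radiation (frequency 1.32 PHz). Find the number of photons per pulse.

Per-photon energy: E = 8.746·10^-19 J (from frequency = 1.32 PHz).
N = E_total / E_photon = 2.99 J / 8.746·10^-19 J = 3.42·10^18.

3.42·10^18 photons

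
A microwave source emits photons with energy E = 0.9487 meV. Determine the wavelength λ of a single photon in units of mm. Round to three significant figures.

(h = 6.62607015 × 10^-34 J·s, c = 2.99792458 × 10^8 m/s, 1 eV = 1.602176634 × 10^-19 J.)
In SI units: E = 0.9487 meV = 1.5200 × 10^-22 J.
The photon relation is λ = hc/E, giving λ = 0.001307 m.
Converting to mm: λ = 1.307 mm ≈ 1.31 mm.

1.31 mm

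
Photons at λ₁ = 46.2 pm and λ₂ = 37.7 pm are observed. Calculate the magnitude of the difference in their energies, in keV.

6.05 keV

Using E = hc/λ: E₁ = 4.300 × 10^-15 J, E₂ = 5.269 × 10^-15 J.
|ΔE| = |4.300 × 10^-15 − 5.269 × 10^-15| = 9.69 × 10^-16 J = 6.05 keV.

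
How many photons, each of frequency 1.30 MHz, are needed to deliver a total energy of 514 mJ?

Per-photon energy: E = 8.614e-28 J (from frequency = 1.30 MHz).
N = E_total / E_photon = 0.514 J / 8.614e-28 J = 5.97e26.

5.97e26 photons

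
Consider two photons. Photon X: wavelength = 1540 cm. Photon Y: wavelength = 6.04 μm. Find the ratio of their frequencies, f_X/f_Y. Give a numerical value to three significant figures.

3.92e-7

f_X = 1.947e7 Hz (from wavelength = 1540 cm, via f = c/λ).
f_Y = 4.963e13 Hz (from wavelength = 6.04 μm, via f = c/λ).
Ratio = 1.947e7 / 4.963e13 = 3.92e-7.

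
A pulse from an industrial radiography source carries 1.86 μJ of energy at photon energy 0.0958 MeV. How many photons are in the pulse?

1.21e8 photons

Per-photon energy: E = 1.535e-14 J (from energy = 0.0958 MeV).
N = E_total / E_photon = 1.86e-6 J / 1.535e-14 J = 1.21e8.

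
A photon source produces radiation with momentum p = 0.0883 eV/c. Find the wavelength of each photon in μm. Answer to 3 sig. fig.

Use h = 6.62607015 × 10^-34 J·s, c = 2.99792458 × 10^8 m/s, 1 eV = 1.602176634 × 10^-19 J.
Convert to SI: p = 0.0883 eV/c = 4.7190 × 10^-29 kg·m/s.
For a photon λ = h/p, so λ = 1.404 × 10^-5 m.
Converting to μm: λ = 14.04 μm ≈ 14.0 μm.

14.0 μm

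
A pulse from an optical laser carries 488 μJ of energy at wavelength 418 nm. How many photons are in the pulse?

Per-photon energy: E = 4.752 × 10^-19 J (from wavelength = 418 nm).
N = E_total / E_photon = 4.88 × 10^-4 J / 4.752 × 10^-19 J = 1.03 × 10^15.

1.03 × 10^15 photons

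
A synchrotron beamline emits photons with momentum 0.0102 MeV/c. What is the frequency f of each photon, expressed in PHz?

2470 PHz

(h = 6.62607015e-34 J·s, c = 2.99792458e8 m/s, 1 eV = 1.602176634e-19 J.)
In SI units: p = 0.0102 MeV/c = 5.4512e-24 kg·m/s.
The photon relation is f = pc/h, giving f = 2.466e18 Hz.
Converting to PHz: f = 2466 PHz ≈ 2470 PHz.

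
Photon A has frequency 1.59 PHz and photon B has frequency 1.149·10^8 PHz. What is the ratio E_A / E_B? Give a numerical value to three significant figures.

1.38·10^-8

E_A = 1.054·10^-18 J (from frequency = 1.59 PHz, via E = hf).
E_B = 7.613·10^-11 J (from frequency = 1.149·10^8 PHz, via E = hf).
Ratio = 1.054·10^-18 / 7.613·10^-11 = 1.38·10^-8.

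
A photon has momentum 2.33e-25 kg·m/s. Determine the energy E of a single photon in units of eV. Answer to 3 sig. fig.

436 eV

Use c = 2.99792458e8 m/s, 1 eV = 1.602176634e-19 J.
Since E = pc for a photon, E = 6.985e-17 J.
Converting to eV: E = 436.0 eV ≈ 436 eV.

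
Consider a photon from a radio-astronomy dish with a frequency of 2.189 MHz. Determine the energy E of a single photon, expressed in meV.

9.05·10^-6 meV

Use h = 6.62607015·10^-34 J·s, 1 eV = 1.602176634·10^-19 J.
In SI units: f = 2.189 MHz = 2.189·10^6 Hz.
For a photon E = hf, so E = 1.450·10^-27 J.
Converting to meV: E = 9.053·10^-6 meV ≈ 9.05·10^-6 meV.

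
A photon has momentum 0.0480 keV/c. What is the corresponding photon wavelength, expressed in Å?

258 Å

Use h = 6.62607015 × 10^-34 J·s, c = 2.99792458 × 10^8 m/s, 1 eV = 1.602176634 × 10^-19 J.
First convert: p = 0.0480 keV/c = 2.5653 × 10^-26 kg·m/s.
Since λ = h/p for a photon, λ = 2.583 × 10^-8 m.
Converting to Å: λ = 258.3 Å ≈ 258 Å.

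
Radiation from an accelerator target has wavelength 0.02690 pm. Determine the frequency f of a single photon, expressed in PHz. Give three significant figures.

Convert to SI: λ = 0.02690 pm = 2.690 × 10^-14 m.
Since f = c/λ for a photon, f = 1.114 × 10^22 Hz.
Converting to PHz: f = 1.114 × 10^7 PHz ≈ 1.11 × 10^7 PHz.

1.11 × 10^7 PHz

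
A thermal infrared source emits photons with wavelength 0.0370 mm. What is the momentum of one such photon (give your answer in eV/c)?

Convert to SI: λ = 0.0370 mm = 3.70 × 10^-5 m.
For a photon p = h/λ, so p = 1.791 × 10^-29 kg·m/s.
Converting to eV/c: p = 0.03351 eV/c ≈ 0.0335 eV/c.

0.0335 eV/c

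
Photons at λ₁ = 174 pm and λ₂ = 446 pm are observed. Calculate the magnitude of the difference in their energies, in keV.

4.35 keV

Using E = hc/λ: E₁ = 1.142e-15 J, E₂ = 4.454e-16 J.
|ΔE| = |1.142e-15 − 4.454e-16| = 6.96e-16 J = 4.35 keV.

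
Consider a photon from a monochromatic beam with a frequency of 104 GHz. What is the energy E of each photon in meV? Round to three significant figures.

0.430 meV

Take h = 6.62607015e-34 J·s, 1 eV = 1.602176634e-19 J.
Convert to SI: f = 104 GHz = 1.04e11 Hz.
The photon relation is E = hf, giving E = 6.891e-23 J.
Converting to meV: E = 0.4301 meV ≈ 0.430 meV.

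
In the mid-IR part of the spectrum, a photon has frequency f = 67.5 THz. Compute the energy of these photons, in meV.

279 meV

First convert: f = 67.5 THz = 6.75 × 10^13 Hz.
Since E = hf for a photon, E = 4.473 × 10^-20 J.
Converting to meV: E = 279.2 meV ≈ 279 meV.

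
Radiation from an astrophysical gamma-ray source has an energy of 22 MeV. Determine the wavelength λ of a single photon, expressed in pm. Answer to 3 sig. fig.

(h = 6.62607015e-34 J·s, c = 2.99792458e8 m/s, 1 eV = 1.602176634e-19 J.)
In SI units: E = 22 MeV = 3.5248e-12 J.
For a photon λ = hc/E, so λ = 5.636e-14 m.
Converting to pm: λ = 0.05636 pm ≈ 0.0564 pm.

0.0564 pm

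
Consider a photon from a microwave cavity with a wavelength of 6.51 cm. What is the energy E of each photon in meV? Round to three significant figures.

(h = 6.62607015e-34 J·s, c = 2.99792458e8 m/s, 1 eV = 1.602176634e-19 J.)
First convert: λ = 6.51 cm = 0.0651 m.
Since E = hc/λ for a photon, E = 3.051e-24 J.
Converting to meV: E = 0.01905 meV ≈ 0.0190 meV.

0.0190 meV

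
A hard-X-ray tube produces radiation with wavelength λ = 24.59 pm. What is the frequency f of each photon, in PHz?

1.22 × 10^4 PHz

Take c = 2.99792458 × 10^8 m/s.
Convert to SI: λ = 24.59 pm = 2.459 × 10^-11 m.
Apply f = c/λ: f = 1.219 × 10^19 Hz.
Converting to PHz: f = 12190 PHz ≈ 1.22 × 10^4 PHz.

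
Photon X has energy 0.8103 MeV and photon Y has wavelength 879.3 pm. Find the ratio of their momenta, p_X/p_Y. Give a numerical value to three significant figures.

p_X = 4.330 × 10^-22 kg·m/s (from energy = 0.8103 MeV, via p = E/c).
p_Y = 7.536 × 10^-25 kg·m/s (from wavelength = 879.3 pm, via p = h/λ).
Ratio = 4.330 × 10^-22 / 7.536 × 10^-25 = 575.

575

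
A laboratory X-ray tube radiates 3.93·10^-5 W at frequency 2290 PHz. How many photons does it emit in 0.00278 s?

7.20·10^7 photons

Total energy: E_total = P·t = 3.93·10^-5 × 0.00278 = 1.093·10^-7 J.
Per-photon energy: E = 1.517·10^-15 J.
N = E_total / E_photon = 7.20·10^7.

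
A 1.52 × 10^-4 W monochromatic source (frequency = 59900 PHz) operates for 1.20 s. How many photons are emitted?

Total energy: E_total = P·t = 1.52 × 10^-4 × 1.20 = 1.824 × 10^-4 J.
Per-photon energy: E = 3.969 × 10^-14 J.
N = E_total / E_photon = 4.60 × 10^9.

4.60 × 10^9 photons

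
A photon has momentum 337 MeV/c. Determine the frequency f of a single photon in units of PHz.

8.15e7 PHz

First convert: p = 337 MeV/c = 1.8010e-19 kg·m/s.
The photon relation is f = pc/h, giving f = 8.149e22 Hz.
Converting to PHz: f = 8.149e7 PHz ≈ 8.15e7 PHz.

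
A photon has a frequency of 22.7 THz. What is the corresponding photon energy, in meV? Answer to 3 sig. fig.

Take h = 6.62607015e-34 J·s, 1 eV = 1.602176634e-19 J.
In SI units: f = 22.7 THz = 2.27e13 Hz.
Since E = hf for a photon, E = 1.504e-20 J.
Converting to meV: E = 93.88 meV ≈ 93.9 meV.

93.9 meV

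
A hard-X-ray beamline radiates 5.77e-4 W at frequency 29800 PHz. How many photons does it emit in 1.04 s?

3.04e10 photons

Total energy: E_total = P·t = 5.77e-4 × 1.04 = 6.001e-4 J.
Per-photon energy: E = 1.975e-14 J.
N = E_total / E_photon = 3.04e10.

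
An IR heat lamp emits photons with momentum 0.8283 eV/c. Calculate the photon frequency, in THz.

Convert to SI: p = 0.8283 eV/c = 4.4267e-28 kg·m/s.
Apply f = pc/h: f = 2.003e14 Hz.
Converting to THz: f = 200.3 THz ≈ 200 THz.

200 THz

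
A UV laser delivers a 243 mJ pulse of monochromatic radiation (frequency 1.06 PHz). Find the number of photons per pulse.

Per-photon energy: E = 7.024e-19 J (from frequency = 1.06 PHz).
N = E_total / E_photon = 0.243 J / 7.024e-19 J = 3.46e17.

3.46e17 photons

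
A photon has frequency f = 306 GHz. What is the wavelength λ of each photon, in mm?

Convert to SI: f = 306 GHz = 3.06e11 Hz.
Since λ = c/f for a photon, λ = 9.797e-4 m.
Converting to mm: λ = 0.9797 mm ≈ 0.980 mm.

0.980 mm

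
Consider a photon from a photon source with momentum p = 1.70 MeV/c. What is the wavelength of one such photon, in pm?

Take h = 6.62607015 × 10^-34 J·s, c = 2.99792458 × 10^8 m/s, 1 eV = 1.602176634 × 10^-19 J.
First convert: p = 1.70 MeV/c = 9.0853 × 10^-22 kg·m/s.
Apply λ = h/p: λ = 7.293 × 10^-13 m.
Converting to pm: λ = 0.7293 pm ≈ 0.729 pm.

0.729 pm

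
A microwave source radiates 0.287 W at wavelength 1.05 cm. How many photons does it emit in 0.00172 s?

2.61e19 photons

Total energy: E_total = P·t = 0.287 × 0.00172 = 4.936e-4 J.
Per-photon energy: E = 1.892e-23 J.
N = E_total / E_photon = 2.61e19.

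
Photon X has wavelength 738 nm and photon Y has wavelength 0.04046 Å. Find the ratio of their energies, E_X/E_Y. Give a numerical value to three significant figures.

E_X = 2.692 × 10^-19 J (from wavelength = 738 nm, via E = hc/λ).
E_Y = 4.910 × 10^-14 J (from wavelength = 0.04046 Å, via E = hc/λ).
Ratio = 2.692 × 10^-19 / 4.910 × 10^-14 = 5.48 × 10^-6.

5.48 × 10^-6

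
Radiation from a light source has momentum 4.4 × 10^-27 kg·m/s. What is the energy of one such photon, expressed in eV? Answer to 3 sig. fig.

8.23 eV

Apply E = pc: E = 1.319 × 10^-18 J.
Converting to eV: E = 8.233 eV ≈ 8.23 eV.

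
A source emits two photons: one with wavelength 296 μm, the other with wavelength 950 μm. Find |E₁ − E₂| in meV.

Using E = hc/λ: E₁ = 6.711 × 10^-22 J, E₂ = 2.091 × 10^-22 J.
|ΔE| = |6.711 × 10^-22 − 2.091 × 10^-22| = 4.62 × 10^-22 J = 2.88 meV.

2.88 meV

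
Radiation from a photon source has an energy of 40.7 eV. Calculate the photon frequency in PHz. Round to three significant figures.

9.84 PHz

Convert to SI: E = 40.7 eV = 6.5209e-18 J.
Apply f = E/h: f = 9.841e15 Hz.
Converting to PHz: f = 9.841 PHz ≈ 9.84 PHz.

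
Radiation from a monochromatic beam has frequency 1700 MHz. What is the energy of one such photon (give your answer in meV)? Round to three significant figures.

Use h = 6.62607015e-34 J·s, 1 eV = 1.602176634e-19 J.
Convert to SI: f = 1700 MHz = 1.7e9 Hz.
The photon relation is E = hf, giving E = 1.126e-24 J.
Converting to meV: E = 0.007031 meV ≈ 7.03e-3 meV.

7.03e-3 meV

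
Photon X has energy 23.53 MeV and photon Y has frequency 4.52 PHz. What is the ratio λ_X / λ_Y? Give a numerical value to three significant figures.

λ_X = 5.269 × 10^-14 m (from energy = 23.53 MeV, via λ = hc/E).
λ_Y = 6.633 × 10^-8 m (from frequency = 4.52 PHz, via λ = c/f).
Ratio = 5.269 × 10^-14 / 6.633 × 10^-8 = 7.94 × 10^-7.

7.94 × 10^-7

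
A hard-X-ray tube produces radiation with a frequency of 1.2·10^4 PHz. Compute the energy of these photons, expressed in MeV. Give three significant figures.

Use h = 6.62607015·10^-34 J·s, 1 eV = 1.602176634·10^-19 J.
Convert to SI: f = 1.2·10^4 PHz = 1.2·10^19 Hz.
The photon relation is E = hf, giving E = 7.951·10^-15 J.
Converting to MeV: E = 0.04963 MeV ≈ 0.0496 MeV.

0.0496 MeV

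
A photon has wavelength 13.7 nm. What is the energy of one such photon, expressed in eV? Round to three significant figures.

90.5 eV

First convert: λ = 13.7 nm = 1.37e-8 m.
Apply E = hc/λ: E = 1.450e-17 J.
Converting to eV: E = 90.50 eV ≈ 90.5 eV.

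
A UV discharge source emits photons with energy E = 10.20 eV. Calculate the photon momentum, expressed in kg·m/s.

Take c = 2.99792458 × 10^8 m/s, 1 eV = 1.602176634 × 10^-19 J.
First convert: E = 10.20 eV = 1.6342 × 10^-18 J.
Apply p = E/c: p = 5.451 × 10^-27 kg·m/s.
So p ≈ 5.45 × 10^-27 kg·m/s.

5.45 × 10^-27 kg·m/s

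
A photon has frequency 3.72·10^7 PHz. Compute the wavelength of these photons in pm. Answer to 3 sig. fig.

8.06·10^-3 pm

Use c = 2.99792458·10^8 m/s.
Convert to SI: f = 3.72·10^7 PHz = 3.72·10^22 Hz.
For a photon λ = c/f, so λ = 8.059·10^-15 m.
Converting to pm: λ = 0.008059 pm ≈ 8.06·10^-3 pm.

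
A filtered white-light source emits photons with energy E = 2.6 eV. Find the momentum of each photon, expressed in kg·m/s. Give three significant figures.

Convert to SI: E = 2.6 eV = 4.1657e-19 J.
Apply p = E/c: p = 1.390e-27 kg·m/s.
So p ≈ 1.39e-27 kg·m/s.

1.39e-27 kg·m/s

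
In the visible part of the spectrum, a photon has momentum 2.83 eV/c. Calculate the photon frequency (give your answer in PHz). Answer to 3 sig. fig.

0.684 PHz

Use h = 6.62607015e-34 J·s, c = 2.99792458e8 m/s, 1 eV = 1.602176634e-19 J.
First convert: p = 2.83 eV/c = 1.5124e-27 kg·m/s.
Apply f = pc/h: f = 6.843e14 Hz.
Converting to PHz: f = 0.6843 PHz ≈ 0.684 PHz.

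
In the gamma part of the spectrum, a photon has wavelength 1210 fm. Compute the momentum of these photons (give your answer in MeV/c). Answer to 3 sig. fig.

First convert: λ = 1210 fm = 1.21e-12 m.
Apply p = h/λ: p = 5.476e-22 kg·m/s.
Converting to MeV/c: p = 1.025 MeV/c ≈ 1.02 MeV/c.

1.02 MeV/c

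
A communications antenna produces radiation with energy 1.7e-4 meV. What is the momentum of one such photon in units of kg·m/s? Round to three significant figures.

9.09e-35 kg·m/s

Use c = 2.99792458e8 m/s, 1 eV = 1.602176634e-19 J.
Convert to SI: E = 1.7e-4 meV = 2.7237e-26 J.
For a photon p = E/c, so p = 9.085e-35 kg·m/s.
So p ≈ 9.09e-35 kg·m/s.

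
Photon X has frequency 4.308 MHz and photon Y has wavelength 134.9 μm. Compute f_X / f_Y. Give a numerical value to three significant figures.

1.94·10^-6

f_X = 4.308·10^6 Hz (from frequency = 4.308 MHz, via f given directly).
f_Y = 2.222·10^12 Hz (from wavelength = 134.9 μm, via f = c/λ).
Ratio = 4.308·10^6 / 2.222·10^12 = 1.94·10^-6.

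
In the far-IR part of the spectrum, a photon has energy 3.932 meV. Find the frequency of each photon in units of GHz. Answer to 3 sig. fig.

951 GHz

(h = 6.62607015 × 10^-34 J·s, 1 eV = 1.602176634 × 10^-19 J.)
First convert: E = 3.932 meV = 6.2998 × 10^-22 J.
Apply f = E/h: f = 9.508 × 10^11 Hz.
Converting to GHz: f = 950.8 GHz ≈ 951 GHz.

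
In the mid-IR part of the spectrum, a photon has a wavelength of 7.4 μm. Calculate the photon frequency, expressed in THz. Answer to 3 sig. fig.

40.5 THz

(c = 2.99792458e8 m/s.)
In SI units: λ = 7.4 μm = 7.4e-6 m.
The photon relation is f = c/λ, giving f = 4.051e13 Hz.
Converting to THz: f = 40.51 THz ≈ 40.5 THz.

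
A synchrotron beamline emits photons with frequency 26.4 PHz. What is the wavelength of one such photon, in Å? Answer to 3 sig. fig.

114 Å

Take c = 2.99792458 × 10^8 m/s.
In SI units: f = 26.4 PHz = 2.64 × 10^16 Hz.
The photon relation is λ = c/f, giving λ = 1.136 × 10^-8 m.
Converting to Å: λ = 113.6 Å ≈ 114 Å.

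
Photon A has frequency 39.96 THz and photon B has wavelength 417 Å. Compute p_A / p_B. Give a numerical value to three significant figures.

5.56 × 10^-3

p_A = 8.832 × 10^-29 kg·m/s (from frequency = 39.96 THz, via p = hf/c).
p_B = 1.589 × 10^-26 kg·m/s (from wavelength = 417 Å, via p = h/λ).
Ratio = 8.832 × 10^-29 / 1.589 × 10^-26 = 5.56 × 10^-3.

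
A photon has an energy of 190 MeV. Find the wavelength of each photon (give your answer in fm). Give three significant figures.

6.53 fm

Use h = 6.62607015e-34 J·s, c = 2.99792458e8 m/s, 1 eV = 1.602176634e-19 J.
In SI units: E = 190 MeV = 3.0441e-11 J.
Apply λ = hc/E: λ = 6.525e-15 m.
Converting to fm: λ = 6.525 fm ≈ 6.53 fm.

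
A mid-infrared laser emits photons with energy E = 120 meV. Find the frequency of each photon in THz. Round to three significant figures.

Take h = 6.62607015e-34 J·s, 1 eV = 1.602176634e-19 J.
First convert: E = 120 meV = 1.9226e-20 J.
The photon relation is f = E/h, giving f = 2.902e13 Hz.
Converting to THz: f = 29.02 THz ≈ 29.0 THz.

29.0 THz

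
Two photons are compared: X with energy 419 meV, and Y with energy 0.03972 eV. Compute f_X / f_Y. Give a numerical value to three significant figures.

f_X = 1.013 × 10^14 Hz (from energy = 419 meV, via f = E/h).
f_Y = 9.604 × 10^12 Hz (from energy = 0.03972 eV, via f = E/h).
Ratio = 1.013 × 10^14 / 9.604 × 10^12 = 10.5.

10.5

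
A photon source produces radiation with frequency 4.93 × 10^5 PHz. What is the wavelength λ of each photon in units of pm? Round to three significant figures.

0.608 pm

(c = 2.99792458 × 10^8 m/s.)
In SI units: f = 4.93 × 10^5 PHz = 4.93 × 10^20 Hz.
Since λ = c/f for a photon, λ = 6.081 × 10^-13 m.
Converting to pm: λ = 0.6081 pm ≈ 0.608 pm.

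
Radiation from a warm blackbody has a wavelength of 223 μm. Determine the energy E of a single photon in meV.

5.56 meV

In SI units: λ = 223 μm = 2.23e-4 m.
Since E = hc/λ for a photon, E = 8.908e-22 J.
Converting to meV: E = 5.560 meV ≈ 5.56 meV.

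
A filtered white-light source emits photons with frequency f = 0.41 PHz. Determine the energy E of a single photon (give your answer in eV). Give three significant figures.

Convert to SI: f = 0.41 PHz = 4.1 × 10^14 Hz.
Since E = hf for a photon, E = 2.717 × 10^-19 J.
Converting to eV: E = 1.696 eV ≈ 1.70 eV.

1.70 eV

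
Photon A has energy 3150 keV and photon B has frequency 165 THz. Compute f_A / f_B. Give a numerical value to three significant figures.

f_A = 7.617 × 10^20 Hz (from energy = 3150 keV, via f = E/h).
f_B = 1.650 × 10^14 Hz (from frequency = 165 THz, via f given directly).
Ratio = 7.617 × 10^20 / 1.650 × 10^14 = 4.62 × 10^6.

4.62 × 10^6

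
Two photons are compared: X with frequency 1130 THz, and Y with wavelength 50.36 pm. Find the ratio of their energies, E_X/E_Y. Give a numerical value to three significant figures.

E_X = 7.487 × 10^-19 J (from frequency = 1130 THz, via E = hf).
E_Y = 3.944 × 10^-15 J (from wavelength = 50.36 pm, via E = hc/λ).
Ratio = 7.487 × 10^-19 / 3.944 × 10^-15 = 1.90 × 10^-4.

1.90 × 10^-4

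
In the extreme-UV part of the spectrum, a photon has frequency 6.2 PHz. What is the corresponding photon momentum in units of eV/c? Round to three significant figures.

25.6 eV/c

Convert to SI: f = 6.2 PHz = 6.2e15 Hz.
The photon relation is p = hf/c, giving p = 1.370e-26 kg·m/s.
Converting to eV/c: p = 25.64 eV/c ≈ 25.6 eV/c.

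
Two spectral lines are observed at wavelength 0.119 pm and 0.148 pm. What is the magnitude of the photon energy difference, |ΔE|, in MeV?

Using E = hc/λ: E₁ = 1.669 × 10^-12 J, E₂ = 1.342 × 10^-12 J.
|ΔE| = |1.669 × 10^-12 − 1.342 × 10^-12| = 3.27 × 10^-13 J = 2.04 MeV.

2.04 MeV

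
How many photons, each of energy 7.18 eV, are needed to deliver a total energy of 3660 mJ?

3.18 × 10^18 photons

Per-photon energy: E = 1.150 × 10^-18 J (from energy = 7.18 eV).
N = E_total / E_photon = 3.66 J / 1.150 × 10^-18 J = 3.18 × 10^18.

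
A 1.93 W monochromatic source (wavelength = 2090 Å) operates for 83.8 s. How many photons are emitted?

1.70·10^20 photons

Total energy: E_total = P·t = 1.93 × 83.8 = 161.7 J.
Per-photon energy: E = 9.505·10^-19 J.
N = E_total / E_photon = 1.70·10^20.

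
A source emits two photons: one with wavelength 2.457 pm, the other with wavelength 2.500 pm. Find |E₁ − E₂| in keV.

8.68 keV

Using E = hc/λ: E₁ = 8.0848 × 10^-14 J, E₂ = 7.9458 × 10^-14 J.
|ΔE| = |8.0848 × 10^-14 − 7.9458 × 10^-14| = 1.39 × 10^-15 J = 8.68 keV.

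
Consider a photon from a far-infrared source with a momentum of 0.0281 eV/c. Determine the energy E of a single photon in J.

4.50 × 10^-21 J

In SI units: p = 0.0281 eV/c = 1.5017 × 10^-29 kg·m/s.
Apply E = pc: E = 4.502 × 10^-21 J.
So E ≈ 4.50 × 10^-21 J.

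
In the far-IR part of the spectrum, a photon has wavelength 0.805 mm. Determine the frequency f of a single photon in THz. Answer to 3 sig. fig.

Use c = 2.99792458e8 m/s.
Convert to SI: λ = 0.805 mm = 8.05e-4 m.
Apply f = c/λ: f = 3.724e11 Hz.
Converting to THz: f = 0.3724 THz ≈ 0.372 THz.

0.372 THz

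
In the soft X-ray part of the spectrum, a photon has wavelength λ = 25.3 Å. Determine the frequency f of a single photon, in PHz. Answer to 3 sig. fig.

In SI units: λ = 25.3 Å = 2.53 × 10^-9 m.
For a photon f = c/λ, so f = 1.185 × 10^17 Hz.
Converting to PHz: f = 118.5 PHz ≈ 118 PHz.

118 PHz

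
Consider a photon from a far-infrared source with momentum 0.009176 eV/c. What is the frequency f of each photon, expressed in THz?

Take h = 6.62607015e-34 J·s, c = 2.99792458e8 m/s, 1 eV = 1.602176634e-19 J.
First convert: p = 0.009176 eV/c = 4.9039e-30 kg·m/s.
The photon relation is f = pc/h, giving f = 2.219e12 Hz.
Converting to THz: f = 2.219 THz ≈ 2.22 THz.

2.22 THz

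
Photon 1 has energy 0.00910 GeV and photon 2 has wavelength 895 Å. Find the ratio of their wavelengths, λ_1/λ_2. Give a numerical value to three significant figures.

1.52 × 10^-6

λ_1 = 1.362 × 10^-13 m (from energy = 0.00910 GeV, via λ = hc/E).
λ_2 = 8.950 × 10^-8 m (from wavelength = 895 Å, via λ given directly).
Ratio = 1.362 × 10^-13 / 8.950 × 10^-8 = 1.52 × 10^-6.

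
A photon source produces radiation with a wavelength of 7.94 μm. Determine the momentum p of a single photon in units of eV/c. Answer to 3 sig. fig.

Use h = 6.62607015·10^-34 J·s, c = 2.99792458·10^8 m/s, 1 eV = 1.602176634·10^-19 J.
First convert: λ = 7.94 μm = 7.94·10^-6 m.
For a photon p = h/λ, so p = 8.345·10^-29 kg·m/s.
Converting to eV/c: p = 0.1562 eV/c ≈ 0.156 eV/c.

0.156 eV/c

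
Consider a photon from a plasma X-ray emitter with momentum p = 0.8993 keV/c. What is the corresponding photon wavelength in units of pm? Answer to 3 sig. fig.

In SI units: p = 0.8993 keV/c = 4.8061 × 10^-25 kg·m/s.
For a photon λ = h/p, so λ = 1.379 × 10^-9 m.
Converting to pm: λ = 1379 pm ≈ 1380 pm.

1380 pm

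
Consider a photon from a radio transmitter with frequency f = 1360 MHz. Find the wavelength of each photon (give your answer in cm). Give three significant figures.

22.0 cm

In SI units: f = 1360 MHz = 1.36e9 Hz.
The photon relation is λ = c/f, giving λ = 0.2204 m.
Converting to cm: λ = 22.04 cm ≈ 22.0 cm.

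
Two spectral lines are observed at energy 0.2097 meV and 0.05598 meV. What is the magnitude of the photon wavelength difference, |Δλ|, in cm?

1.62 cm

Using λ = hc/E: λ₁ = 0.0059125 m, λ₂ = 0.022148 m.
|Δλ| = |0.0059125 − 0.022148| = 0.0162 m = 1.62 cm.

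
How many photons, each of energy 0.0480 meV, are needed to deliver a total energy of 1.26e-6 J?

1.64e17 photons

Per-photon energy: E = 7.690e-24 J (from energy = 0.0480 meV).
N = E_total / E_photon = 1.26e-6 J / 7.690e-24 J = 1.64e17.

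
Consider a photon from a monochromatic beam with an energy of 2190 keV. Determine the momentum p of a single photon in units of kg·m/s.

1.17 × 10^-21 kg·m/s

(c = 2.99792458 × 10^8 m/s, 1 eV = 1.602176634 × 10^-19 J.)
Convert to SI: E = 2190 keV = 3.5088 × 10^-13 J.
Since p = E/c for a photon, p = 1.170 × 10^-21 kg·m/s.
So p ≈ 1.17 × 10^-21 kg·m/s.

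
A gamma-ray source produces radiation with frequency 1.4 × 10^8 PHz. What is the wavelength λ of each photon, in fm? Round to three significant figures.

2.14 fm

Convert to SI: f = 1.4 × 10^8 PHz = 1.4 × 10^23 Hz.
Since λ = c/f for a photon, λ = 2.141 × 10^-15 m.
Converting to fm: λ = 2.141 fm ≈ 2.14 fm.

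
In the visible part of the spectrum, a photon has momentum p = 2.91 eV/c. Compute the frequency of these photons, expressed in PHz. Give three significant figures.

(h = 6.62607015·10^-34 J·s, c = 2.99792458·10^8 m/s, 1 eV = 1.602176634·10^-19 J.)
First convert: p = 2.91 eV/c = 1.5552·10^-27 kg·m/s.
Apply f = pc/h: f = 7.036·10^14 Hz.
Converting to PHz: f = 0.7036 PHz ≈ 0.704 PHz.

0.704 PHz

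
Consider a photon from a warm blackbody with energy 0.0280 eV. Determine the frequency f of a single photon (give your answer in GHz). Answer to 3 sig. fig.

6770 GHz

Use h = 6.62607015e-34 J·s, 1 eV = 1.602176634e-19 J.
In SI units: E = 0.0280 eV = 4.4861e-21 J.
For a photon f = E/h, so f = 6.770e12 Hz.
Converting to GHz: f = 6770 GHz ≈ 6770 GHz.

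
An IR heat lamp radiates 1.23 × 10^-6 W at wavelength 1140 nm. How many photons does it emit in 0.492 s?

Total energy: E_total = P·t = 1.23 × 10^-6 × 0.492 = 6.052 × 10^-7 J.
Per-photon energy: E = 1.742 × 10^-19 J.
N = E_total / E_photon = 3.47 × 10^12.

3.47 × 10^12 photons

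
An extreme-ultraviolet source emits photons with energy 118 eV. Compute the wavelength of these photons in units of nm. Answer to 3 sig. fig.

10.5 nm

Convert to SI: E = 118 eV = 1.8906e-17 J.
For a photon λ = hc/E, so λ = 1.051e-8 m.
Converting to nm: λ = 10.51 nm ≈ 10.5 nm.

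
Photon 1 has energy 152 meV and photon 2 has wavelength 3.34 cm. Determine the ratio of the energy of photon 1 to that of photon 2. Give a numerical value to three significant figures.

E_1 = 2.435·10^-20 J (from energy = 152 meV, via E given directly).
E_2 = 5.947·10^-24 J (from wavelength = 3.34 cm, via E = hc/λ).
Ratio = 2.435·10^-20 / 5.947·10^-24 = 4090.

4090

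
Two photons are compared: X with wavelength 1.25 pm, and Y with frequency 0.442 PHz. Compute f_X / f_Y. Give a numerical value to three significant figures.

5.43 × 10^5

f_X = 2.398 × 10^20 Hz (from wavelength = 1.25 pm, via f = c/λ).
f_Y = 4.420 × 10^14 Hz (from frequency = 0.442 PHz, via f given directly).
Ratio = 2.398 × 10^20 / 4.420 × 10^14 = 5.43 × 10^5.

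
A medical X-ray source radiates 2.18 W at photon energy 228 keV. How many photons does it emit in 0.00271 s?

Total energy: E_total = P·t = 2.18 × 0.00271 = 0.005908 J.
Per-photon energy: E = 3.653 × 10^-14 J.
N = E_total / E_photon = 1.62 × 10^11.

1.62 × 10^11 photons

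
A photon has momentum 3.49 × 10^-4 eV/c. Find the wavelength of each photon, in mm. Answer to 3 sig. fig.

3.55 mm

Use h = 6.62607015 × 10^-34 J·s, c = 2.99792458 × 10^8 m/s, 1 eV = 1.602176634 × 10^-19 J.
In SI units: p = 3.49 × 10^-4 eV/c = 1.8652 × 10^-31 kg·m/s.
The photon relation is λ = h/p, giving λ = 0.003553 m.
Converting to mm: λ = 3.553 mm ≈ 3.55 mm.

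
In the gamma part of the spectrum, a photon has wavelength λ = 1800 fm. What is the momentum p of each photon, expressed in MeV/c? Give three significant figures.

Take h = 6.62607015 × 10^-34 J·s, c = 2.99792458 × 10^8 m/s, 1 eV = 1.602176634 × 10^-19 J.
In SI units: λ = 1800 fm = 1.8 × 10^-12 m.
Apply p = h/λ: p = 3.681 × 10^-22 kg·m/s.
Converting to MeV/c: p = 0.6888 MeV/c ≈ 0.689 MeV/c.

0.689 MeV/c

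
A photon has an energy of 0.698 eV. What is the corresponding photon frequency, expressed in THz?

(h = 6.62607015 × 10^-34 J·s, 1 eV = 1.602176634 × 10^-19 J.)
In SI units: E = 0.698 eV = 1.1183 × 10^-19 J.
For a photon f = E/h, so f = 1.688 × 10^14 Hz.
Converting to THz: f = 168.8 THz ≈ 169 THz.

169 THz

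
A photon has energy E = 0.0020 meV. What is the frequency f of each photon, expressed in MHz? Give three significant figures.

484 MHz

Take h = 6.62607015e-34 J·s, 1 eV = 1.602176634e-19 J.
First convert: E = 0.0020 meV = 3.2044e-25 J.
The photon relation is f = E/h, giving f = 4.836e8 Hz.
Converting to MHz: f = 483.6 MHz ≈ 484 MHz.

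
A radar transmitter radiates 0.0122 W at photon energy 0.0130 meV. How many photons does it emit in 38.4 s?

Total energy: E_total = P·t = 0.0122 × 38.4 = 0.4685 J.
Per-photon energy: E = 2.083 × 10^-24 J.
N = E_total / E_photon = 2.25 × 10^23.

2.25 × 10^23 photons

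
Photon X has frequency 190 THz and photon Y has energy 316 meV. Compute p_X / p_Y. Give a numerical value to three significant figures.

p_X = 4.199e-28 kg·m/s (from frequency = 190 THz, via p = hf/c).
p_Y = 1.689e-28 kg·m/s (from energy = 316 meV, via p = E/c).
Ratio = 4.199e-28 / 1.689e-28 = 2.49.

2.49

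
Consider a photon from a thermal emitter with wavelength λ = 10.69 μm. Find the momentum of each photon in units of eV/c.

0.116 eV/c

Take h = 6.62607015e-34 J·s, c = 2.99792458e8 m/s, 1 eV = 1.602176634e-19 J.
Convert to SI: λ = 10.69 μm = 1.069e-5 m.
Apply p = h/λ: p = 6.198e-29 kg·m/s.
Converting to eV/c: p = 0.1160 eV/c ≈ 0.116 eV/c.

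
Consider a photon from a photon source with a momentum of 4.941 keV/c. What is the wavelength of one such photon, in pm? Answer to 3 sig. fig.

251 pm

Use h = 6.62607015e-34 J·s, c = 2.99792458e8 m/s, 1 eV = 1.602176634e-19 J.
Convert to SI: p = 4.941 keV/c = 2.6406e-24 kg·m/s.
The photon relation is λ = h/p, giving λ = 2.509e-10 m.
Converting to pm: λ = 250.9 pm ≈ 251 pm.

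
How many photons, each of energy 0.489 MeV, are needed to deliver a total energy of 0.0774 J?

9.88·10^11 photons

Per-photon energy: E = 7.835·10^-14 J (from energy = 0.489 MeV).
N = E_total / E_photon = 0.0774 J / 7.835·10^-14 J = 9.88·10^11.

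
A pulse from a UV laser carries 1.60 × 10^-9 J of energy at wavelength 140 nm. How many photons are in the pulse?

Per-photon energy: E = 1.419 × 10^-18 J (from wavelength = 140 nm).
N = E_total / E_photon = 1.60 × 10^-9 J / 1.419 × 10^-18 J = 1.13 × 10^9.

1.13 × 10^9 photons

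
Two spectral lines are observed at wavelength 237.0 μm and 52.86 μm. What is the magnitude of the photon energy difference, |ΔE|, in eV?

Using E = hc/λ: E₁ = 8.3816e-22 J, E₂ = 3.7579e-21 J.
|ΔE| = |8.3816e-22 − 3.7579e-21| = 2.92e-21 J = 0.0182 eV.

0.0182 eV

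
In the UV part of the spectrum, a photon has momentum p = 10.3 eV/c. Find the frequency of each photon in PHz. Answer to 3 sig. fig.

2.49 PHz

Take h = 6.62607015e-34 J·s, c = 2.99792458e8 m/s, 1 eV = 1.602176634e-19 J.
In SI units: p = 10.3 eV/c = 5.5046e-27 kg·m/s.
Apply f = pc/h: f = 2.491e15 Hz.
Converting to PHz: f = 2.491 PHz ≈ 2.49 PHz.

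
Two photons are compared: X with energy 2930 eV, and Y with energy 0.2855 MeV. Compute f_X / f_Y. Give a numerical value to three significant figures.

0.0103

f_X = 7.085e17 Hz (from energy = 2930 eV, via f = E/h).
f_Y = 6.903e19 Hz (from energy = 0.2855 MeV, via f = E/h).
Ratio = 7.085e17 / 6.903e19 = 0.0103.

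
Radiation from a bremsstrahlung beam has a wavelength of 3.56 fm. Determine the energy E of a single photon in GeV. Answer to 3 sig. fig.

0.348 GeV

Use h = 6.62607015e-34 J·s, c = 2.99792458e8 m/s, 1 eV = 1.602176634e-19 J.
In SI units: λ = 3.56 fm = 3.56e-15 m.
Since E = hc/λ for a photon, E = 5.580e-11 J.
Converting to GeV: E = 0.3483 GeV ≈ 0.348 GeV.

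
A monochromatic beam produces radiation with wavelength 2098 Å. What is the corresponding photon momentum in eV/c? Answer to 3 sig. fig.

Take h = 6.62607015 × 10^-34 J·s, c = 2.99792458 × 10^8 m/s, 1 eV = 1.602176634 × 10^-19 J.
Convert to SI: λ = 2098 Å = 2.098 × 10^-7 m.
Apply p = h/λ: p = 3.158 × 10^-27 kg·m/s.
Converting to eV/c: p = 5.910 eV/c ≈ 5.91 eV/c.

5.91 eV/c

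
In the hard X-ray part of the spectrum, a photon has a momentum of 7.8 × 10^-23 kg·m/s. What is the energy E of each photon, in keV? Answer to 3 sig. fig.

146 keV

(c = 2.99792458 × 10^8 m/s, 1 eV = 1.602176634 × 10^-19 J.)
The photon relation is E = pc, giving E = 2.338 × 10^-14 J.
Converting to keV: E = 146.0 keV ≈ 146 keV.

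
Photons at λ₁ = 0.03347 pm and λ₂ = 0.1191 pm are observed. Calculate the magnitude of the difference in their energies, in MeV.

Using E = hc/λ: E₁ = 5.9350 × 10^-12 J, E₂ = 1.6679 × 10^-12 J.
|ΔE| = |5.9350 × 10^-12 − 1.6679 × 10^-12| = 4.27 × 10^-12 J = 26.6 MeV.

26.6 MeV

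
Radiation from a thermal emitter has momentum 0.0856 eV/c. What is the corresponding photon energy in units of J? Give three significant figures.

(c = 2.99792458·10^8 m/s, 1 eV = 1.602176634·10^-19 J.)
First convert: p = 0.0856 eV/c = 4.5747·10^-29 kg·m/s.
For a photon E = pc, so E = 1.371·10^-20 J.
So E ≈ 1.37·10^-20 J.

1.37·10^-20 J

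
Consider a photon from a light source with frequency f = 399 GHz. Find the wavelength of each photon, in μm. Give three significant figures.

Convert to SI: f = 399 GHz = 3.99 × 10^11 Hz.
Since λ = c/f for a photon, λ = 7.514 × 10^-4 m.
Converting to μm: λ = 751.4 μm ≈ 751 μm.

751 μm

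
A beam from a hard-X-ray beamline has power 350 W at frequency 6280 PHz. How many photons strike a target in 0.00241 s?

Total energy: E_total = P·t = 350 × 0.00241 = 0.8435 J.
Per-photon energy: E = 4.161·10^-15 J.
N = E_total / E_photon = 2.03·10^14.

2.03·10^14 photons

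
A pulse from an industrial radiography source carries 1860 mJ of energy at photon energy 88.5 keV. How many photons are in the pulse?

Per-photon energy: E = 1.418·10^-14 J (from energy = 88.5 keV).
N = E_total / E_photon = 1.86 J / 1.418·10^-14 J = 1.31·10^14.

1.31·10^14 photons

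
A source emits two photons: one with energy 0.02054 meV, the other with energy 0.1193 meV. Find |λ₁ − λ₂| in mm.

50.0 mm

Using λ = hc/E: λ₁ = 0.060362 m, λ₂ = 0.010393 m.
|Δλ| = |0.060362 − 0.010393| = 0.0500 m = 50.0 mm.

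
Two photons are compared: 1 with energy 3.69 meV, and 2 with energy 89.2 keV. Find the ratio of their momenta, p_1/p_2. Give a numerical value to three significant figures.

4.14e-8

p_1 = 1.972e-30 kg·m/s (from energy = 3.69 meV, via p = E/c).
p_2 = 4.767e-23 kg·m/s (from energy = 89.2 keV, via p = E/c).
Ratio = 1.972e-30 / 4.767e-23 = 4.14e-8.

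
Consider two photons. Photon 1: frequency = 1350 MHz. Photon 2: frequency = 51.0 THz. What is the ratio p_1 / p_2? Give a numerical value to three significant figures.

p_1 = 2.984 × 10^-33 kg·m/s (from frequency = 1350 MHz, via p = hf/c).
p_2 = 1.127 × 10^-28 kg·m/s (from frequency = 51.0 THz, via p = hf/c).
Ratio = 2.984 × 10^-33 / 1.127 × 10^-28 = 2.65 × 10^-5.

2.65 × 10^-5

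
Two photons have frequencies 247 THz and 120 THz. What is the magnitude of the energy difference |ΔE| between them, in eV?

0.525 eV

Using E = hf: E₁ = 1.637e-19 J, E₂ = 7.951e-20 J.
|ΔE| = |1.637e-19 − 7.951e-20| = 8.42e-20 J = 0.525 eV.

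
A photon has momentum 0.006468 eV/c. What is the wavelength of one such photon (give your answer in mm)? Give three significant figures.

0.192 mm

(h = 6.62607015 × 10^-34 J·s, c = 2.99792458 × 10^8 m/s, 1 eV = 1.602176634 × 10^-19 J.)
Convert to SI: p = 0.006468 eV/c = 3.4567 × 10^-30 kg·m/s.
For a photon λ = h/p, so λ = 1.917 × 10^-4 m.
Converting to mm: λ = 0.1917 mm ≈ 0.192 mm.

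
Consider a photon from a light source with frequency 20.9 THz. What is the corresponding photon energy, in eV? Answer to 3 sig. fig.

0.0864 eV

Use h = 6.62607015e-34 J·s, 1 eV = 1.602176634e-19 J.
First convert: f = 20.9 THz = 2.09e13 Hz.
The photon relation is E = hf, giving E = 1.385e-20 J.
Converting to eV: E = 0.08644 eV ≈ 0.0864 eV.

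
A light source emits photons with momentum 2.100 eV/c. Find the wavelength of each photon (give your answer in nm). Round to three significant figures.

(h = 6.62607015·10^-34 J·s, c = 2.99792458·10^8 m/s, 1 eV = 1.602176634·10^-19 J.)
First convert: p = 2.100 eV/c = 1.1223·10^-27 kg·m/s.
The photon relation is λ = h/p, giving λ = 5.904·10^-7 m.
Converting to nm: λ = 590.4 nm ≈ 590 nm.

590 nm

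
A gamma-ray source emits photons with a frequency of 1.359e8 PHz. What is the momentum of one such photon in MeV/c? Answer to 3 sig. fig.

Convert to SI: f = 1.359e8 PHz = 1.359e23 Hz.
Apply p = hf/c: p = 3.004e-19 kg·m/s.
Converting to MeV/c: p = 562.0 MeV/c ≈ 562 MeV/c.

562 MeV/c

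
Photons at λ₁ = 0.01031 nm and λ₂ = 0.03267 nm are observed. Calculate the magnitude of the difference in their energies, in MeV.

Using E = hc/λ: E₁ = 1.9267 × 10^-14 J, E₂ = 6.0803 × 10^-15 J.
|ΔE| = |1.9267 × 10^-14 − 6.0803 × 10^-15| = 1.32 × 10^-14 J = 0.0823 MeV.

0.0823 MeV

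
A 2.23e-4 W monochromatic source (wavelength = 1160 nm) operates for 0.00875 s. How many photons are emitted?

1.14e13 photons

Total energy: E_total = P·t = 2.23e-4 × 0.00875 = 1.951e-6 J.
Per-photon energy: E = 1.712e-19 J.
N = E_total / E_photon = 1.14e13.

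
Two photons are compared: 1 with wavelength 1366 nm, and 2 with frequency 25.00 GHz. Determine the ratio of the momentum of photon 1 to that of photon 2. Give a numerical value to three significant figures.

p_1 = 4.851·10^-28 kg·m/s (from wavelength = 1366 nm, via p = h/λ).
p_2 = 5.526·10^-32 kg·m/s (from frequency = 25.00 GHz, via p = hf/c).
Ratio = 4.851·10^-28 / 5.526·10^-32 = 8780.

8780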